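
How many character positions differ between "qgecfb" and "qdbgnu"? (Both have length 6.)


String 1: 'qgecfb'
String 2: 'qdbgnu'
Compare each position: pos 0: 'q'=='q', pos 1: 'g'!='d', pos 2: 'e'!='b', pos 3: 'c'!='g', pos 4: 'f'!='n', pos 5: 'b'!='u'
Differing positions: 5
Hamming distance: 5


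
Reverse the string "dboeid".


Input string: 'dboeid'
Operation: reverse character order
Original order: 'd' -> 'b' -> 'o' -> 'e' -> 'i' -> 'd'
Reversed order: 'd' -> 'i' -> 'e' -> 'o' -> 'b' -> 'd'
Result: dieobd


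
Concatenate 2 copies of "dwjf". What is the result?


Input string: 'dwjf'
Operation: repeat 2 times
Concatenation: 'dwjf' + 'dwjf'
Result: dwjfdwjf


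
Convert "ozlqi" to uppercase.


Input string: 'ozlqi'
Operation: convert each letter to uppercase
Mapping: 'o'->'O', 'z'->'Z', 'l'->'L', 'q'->'Q', 'i'->'I'
Result: OZLQI


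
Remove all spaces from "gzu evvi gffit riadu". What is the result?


Input string: 'gzu evvi gffit riadu'
Operation: remove all spaces
Words: 'gzu', 'evvi', 'gffit', 'riadu'
Join without spaces: gzuevvigffitriadu


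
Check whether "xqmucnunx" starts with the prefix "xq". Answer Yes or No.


Input string: 'xqmucnunx'
Prefix to check: 'xq'
First 2 characters of input: 'xq'
Match: True
Result: Yes


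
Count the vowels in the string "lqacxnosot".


Input string: 'lqacxnosot'
Operation: count vowels (a, e, i, o, u)
Scan: s[0]='l', s[1]='q', s[2]='a' (vowel), s[3]='c', s[4]='x', s[5]='n', s[6]='o' (vowel), s[7]='s', s[8]='o' (vowel), s[9]='t'
Vowels found: 3
Result: 3


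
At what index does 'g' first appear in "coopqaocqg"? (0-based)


Input string: 'coopqaocqg'
Target: 'g'
Scanning left to right: s[0]='c', s[1]='o', s[2]='o', s[3]='p', s[4]='q', s[5]='a', s[6]='o', s[7]='c', s[8]='q', s[9]='g'
First match at index: 9


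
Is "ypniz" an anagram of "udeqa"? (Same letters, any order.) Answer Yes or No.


String 1: 'udeqa' -> sorted: 'adequ'
String 2: 'ypniz' -> sorted: 'inpyz'
Compare sorted forms: 'adequ' != 'inpyz'
Anagram: No


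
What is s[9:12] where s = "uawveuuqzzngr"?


Input string: 'uawveuuqzzngr'
Operation: slice [9:12]
Extract characters: s[9]='z', s[10]='n', s[11]='g'
Result: zng


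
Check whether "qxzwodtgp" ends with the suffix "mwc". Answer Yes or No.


Input string: 'qxzwodtgp'
Suffix to check: 'mwc'
Last 3 characters of input: 'tgp'
Match: False
Result: No


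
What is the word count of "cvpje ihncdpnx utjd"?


Input string: 'cvpje ihncdpnx utjd'
Operation: split by spaces
Words found: 'cvpje', 'ihncdpnx', 'utjd'
Word count: 3


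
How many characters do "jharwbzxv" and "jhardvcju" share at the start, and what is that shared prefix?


String 1: 'jharwbzxv'
String 2: 'jhardvcju'
Compare position by position:
pos 0: 'j' vs 'j' match
pos 1: 'h' vs 'h' match
pos 2: 'a' vs 'a' match
pos 3: 'r' vs 'r' match
pos 4: 'w' vs 'd' differ -> stop
Longest common prefix: "jhar" (length 4)


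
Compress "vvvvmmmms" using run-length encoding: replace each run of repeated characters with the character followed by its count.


Input: 'vvvvmmmms'
Operation: identify consecutive runs
Runs: 'vvvv' -> v4, 'mmmm' -> m4, 's' -> s1
Encoded: v4m4s1


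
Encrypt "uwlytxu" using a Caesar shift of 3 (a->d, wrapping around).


Input: 'uwlytxu', shift = 3
Operation: for each letter, (position + 3) mod 26
Mapping: 'u'(20+3=23)->'x', 'w'(22+3=25)->'z', 'l'(11+3=14)->'o', 'y'(24+3=27, 27 mod 26=1)->'b', 't'(19+3=22)->'w', 'x'(23+3=26, 26 mod 26=0)->'a', 'u'(20+3=23)->'x'
Result: xzobwax


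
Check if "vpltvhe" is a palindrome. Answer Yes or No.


Input string: 'vpltvhe'
Reversed: 'ehvtlpv'
Compare pairs: s[0]='v' vs s[6]='e' (mismatch), s[1]='p' vs s[5]='h' (mismatch), s[2]='l' vs s[4]='v' (mismatch)
Palindrome: No


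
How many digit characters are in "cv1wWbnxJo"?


Input string: 'cv1wWbnxJo'
Operation: count digit characters (0-9)
Scan: 'c', 'v', '1'(digit), 'w', 'W', 'b', 'n', 'x', 'J', 'o'
Digits found: 1
Result: 1


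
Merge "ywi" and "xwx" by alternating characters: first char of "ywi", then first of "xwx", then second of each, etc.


String 1: 'ywi'
String 2: 'xwx'
Operation: alternate characters
Pairs: 'y'+'x', 'w'+'w', 'i'+'x'
Result: yxwwix


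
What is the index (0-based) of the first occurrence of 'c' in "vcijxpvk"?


Input string: 'vcijxpvk'
Target: 'c'
Scanning left to right: s[0]='v', s[1]='c'
First match at index: 1


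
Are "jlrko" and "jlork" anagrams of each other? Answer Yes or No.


String 1: 'jlrko' -> sorted: 'jklor'
String 2: 'jlork' -> sorted: 'jklor'
Compare sorted forms: 'jklor' == 'jklor'
Anagram: Yes


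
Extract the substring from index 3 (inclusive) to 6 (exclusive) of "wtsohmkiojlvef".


Input string: 'wtsohmkiojlvef'
Operation: slice [3:6]
Extract characters: s[3]='o', s[4]='h', s[5]='m'
Result: ohm


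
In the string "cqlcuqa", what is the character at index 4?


Input string: 'cqlcuqa'
Operation: get character at index 4
Index mapping: s[0]='c', s[1]='q', s[2]='l', s[3]='c', s[4]='u'
Result: 'u'


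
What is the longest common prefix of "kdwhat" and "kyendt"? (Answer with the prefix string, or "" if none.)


String 1: 'kdwhat'
String 2: 'kyendt'
Compare position by position:
pos 0: 'k' vs 'k' match
pos 1: 'd' vs 'y' differ -> stop
Longest common prefix: "k" (length 1)


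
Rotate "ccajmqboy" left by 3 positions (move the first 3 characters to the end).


Input: 'ccajmqboy', shift = 3
Operation: split at index 3 and swap parts
Front part s[0:3] = 'cca'
Back part s[3:] = 'jmqboy'
Rotated = back + front = 'jmqboy' + 'cca'
Result: jmqboycca


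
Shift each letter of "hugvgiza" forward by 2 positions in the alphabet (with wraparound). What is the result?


Input: 'hugvgiza', shift = 2
Operation: for each letter, (position + 2) mod 26
Mapping: 'h'(7+2=9)->'j', 'u'(20+2=22)->'w', 'g'(6+2=8)->'i', 'v'(21+2=23)->'x', 'g'(6+2=8)->'i', 'i'(8+2=10)->'k', 'z'(25+2=27, 27 mod 26=1)->'b', 'a'(0+2=2)->'c'
Result: jwixikbc


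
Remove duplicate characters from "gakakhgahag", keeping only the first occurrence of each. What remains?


Input: 'gakakhgahag'
Operation: keep first occurrence of each character
Scan: s[0]='g' new -> keep; s[1]='a' new -> keep; s[2]='k' new -> keep; s[3]='a' seen -> skip; s[4]='k' seen -> skip; s[5]='h' new -> keep; s[6]='g' seen -> skip; s[7]='a' seen -> skip; s[8]='h' seen -> skip; s[9]='a' seen -> skip; s[10]='g' seen -> skip
Result: gakh


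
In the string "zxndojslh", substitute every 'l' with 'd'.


Input string: 'zxndojslh'
Operation: replace 'l' with 'd'
Positions of 'l': 7
After replacement: zxndojsdh


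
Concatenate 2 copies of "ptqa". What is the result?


Input string: 'ptqa'
Operation: repeat 2 times
Concatenation: 'ptqa' + 'ptqa'
Result: ptqaptqa


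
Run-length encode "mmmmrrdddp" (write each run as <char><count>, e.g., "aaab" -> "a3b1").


Input: 'mmmmrrdddp'
Operation: identify consecutive runs
Runs: 'mmmm' -> m4, 'rr' -> r2, 'ddd' -> d3, 'p' -> p1
Encoded: m4r2d3p1


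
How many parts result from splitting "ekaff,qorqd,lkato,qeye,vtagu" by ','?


Input string: 'ekaff,qorqd,lkato,qeye,vtagu'
Delimiter: ','
Split result: 'ekaff', 'qorqd', 'lkato', 'qeye', 'vtagu'
Number of parts: 5


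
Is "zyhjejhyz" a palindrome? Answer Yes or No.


Input string: 'zyhjejhyz'
Reversed: 'zyhjejhyz'
Compare pairs: s[0]='z' vs s[8]='z' (match), s[1]='y' vs s[7]='y' (match), s[2]='h' vs s[6]='h' (match), s[3]='j' vs s[5]='j' (match)
Palindrome: Yes


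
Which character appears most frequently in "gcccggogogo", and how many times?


Input: 'gcccggogogo'
Operation: tally each character
Counts: 'c':3, 'g':5, 'o':3
Maximum: 'g' appears 5 times


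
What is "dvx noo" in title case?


Input string: 'dvx noo'
Operation: capitalize first letter of each word
Word transformations: 'dvx'->'Dvx', 'noo'->'Noo'
Result: Dvx Noo


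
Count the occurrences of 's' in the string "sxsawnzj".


Input string: 'sxsawnzj'
Target character: 's'
Scan each position: s[0]='s', s[2]='s'
Matches found at indices: 0, 2
Total: 2


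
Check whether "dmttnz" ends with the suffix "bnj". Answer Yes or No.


Input string: 'dmttnz'
Suffix to check: 'bnj'
Last 3 characters of input: 'tnz'
Match: False
Result: No


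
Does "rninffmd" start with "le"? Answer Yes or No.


Input string: 'rninffmd'
Prefix to check: 'le'
First 2 characters of input: 'rn'
Match: False
Result: No


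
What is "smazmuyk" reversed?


Input string: 'smazmuyk'
Operation: reverse character order
Original order: 's' -> 'm' -> 'a' -> 'z' -> 'm' -> 'u' -> 'y' -> 'k'
Reversed order: 'k' -> 'y' -> 'u' -> 'm' -> 'z' -> 'a' -> 'm' -> 's'
Result: kyumzams


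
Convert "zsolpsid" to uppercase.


Input string: 'zsolpsid'
Operation: convert each letter to uppercase
Mapping: 'z'->'Z', 's'->'S', 'o'->'O', 'l'->'L', 'p'->'P', 's'->'S', 'i'->'I', 'd'->'D'
Result: ZSOLPSID


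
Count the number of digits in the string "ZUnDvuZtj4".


Input string: 'ZUnDvuZtj4'
Operation: count digit characters (0-9)
Scan: 'Z', 'U', 'n', 'D', 'v', 'u', 'Z', 't', 'j', '4'(digit)
Digits found: 1
Result: 1


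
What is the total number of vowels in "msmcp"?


Input string: 'msmcp'
Operation: count vowels (a, e, i, o, u)
Scan: s[0]='m', s[1]='s', s[2]='m', s[3]='c', s[4]='p'
Vowels found: 0
Result: 0


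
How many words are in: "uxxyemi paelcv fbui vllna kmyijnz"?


Input string: 'uxxyemi paelcv fbui vllna kmyijnz'
Operation: split by spaces
Words found: 'uxxyemi', 'paelcv', 'fbui', 'vllna', 'kmyijnz'
Word count: 5


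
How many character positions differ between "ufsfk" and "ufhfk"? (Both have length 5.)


String 1: 'ufsfk'
String 2: 'ufhfk'
Compare each position: pos 0: 'u'=='u', pos 1: 'f'=='f', pos 2: 's'!='h', pos 3: 'f'=='f', pos 4: 'k'=='k'
Differing positions: 1
Hamming distance: 1


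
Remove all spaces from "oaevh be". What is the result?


Input string: 'oaevh be'
Operation: remove all spaces
Words: 'oaevh', 'be'
Join without spaces: oaevhbe


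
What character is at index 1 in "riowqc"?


Input string: 'riowqc'
Operation: get character at index 1
Index mapping: s[0]='r', s[1]='i'
Result: 'i'


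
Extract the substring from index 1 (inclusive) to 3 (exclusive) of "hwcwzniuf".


Input string: 'hwcwzniuf'
Operation: slice [1:3]
Extract characters: s[1]='w', s[2]='c'
Result: wc


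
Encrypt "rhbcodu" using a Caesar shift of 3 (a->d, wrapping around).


Input: 'rhbcodu', shift = 3
Operation: for each letter, (position + 3) mod 26
Mapping: 'r'(17+3=20)->'u', 'h'(7+3=10)->'k', 'b'(1+3=4)->'e', 'c'(2+3=5)->'f', 'o'(14+3=17)->'r', 'd'(3+3=6)->'g', 'u'(20+3=23)->'x'
Result: ukefrgx


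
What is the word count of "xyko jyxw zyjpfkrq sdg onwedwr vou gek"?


Input string: 'xyko jyxw zyjpfkrq sdg onwedwr vou gek'
Operation: split by spaces
Words found: 'xyko', 'jyxw', 'zyjpfkrq', 'sdg', 'onwedwr', 'vou', 'gek'
Word count: 7


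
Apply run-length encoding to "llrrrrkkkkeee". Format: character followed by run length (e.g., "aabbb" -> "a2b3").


Input: 'llrrrrkkkkeee'
Operation: identify consecutive runs
Runs: 'll' -> l2, 'rrrr' -> r4, 'kkkk' -> k4, 'eee' -> e3
Encoded: l2r4k4e3


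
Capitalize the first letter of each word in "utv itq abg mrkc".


Input string: 'utv itq abg mrkc'
Operation: capitalize first letter of each word
Word transformations: 'utv'->'Utv', 'itq'->'Itq', 'abg'->'Abg', 'mrkc'->'Mrkc'
Result: Utv Itq Abg Mrkc


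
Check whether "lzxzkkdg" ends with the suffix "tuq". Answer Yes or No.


Input string: 'lzxzkkdg'
Suffix to check: 'tuq'
Last 3 characters of input: 'kdg'
Match: False
Result: No


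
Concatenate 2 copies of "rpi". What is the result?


Input string: 'rpi'
Operation: repeat 2 times
Concatenation: 'rpi' + 'rpi'
Result: rpirpi


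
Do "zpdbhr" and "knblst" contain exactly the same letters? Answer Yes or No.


String 1: 'zpdbhr' -> sorted: 'bdhprz'
String 2: 'knblst' -> sorted: 'bklnst'
Compare sorted forms: 'bdhprz' != 'bklnst'
Anagram: No


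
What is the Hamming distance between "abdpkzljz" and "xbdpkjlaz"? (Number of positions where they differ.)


String 1: 'abdpkzljz'
String 2: 'xbdpkjlaz'
Compare each position: pos 0: 'a'!='x', pos 1: 'b'=='b', pos 2: 'd'=='d', pos 3: 'p'=='p', pos 4: 'k'=='k', pos 5: 'z'!='j', pos 6: 'l'=='l', pos 7: 'j'!='a', pos 8: 'z'=='z'
Differing positions: 3
Hamming distance: 3


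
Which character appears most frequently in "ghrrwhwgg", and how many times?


Input: 'ghrrwhwgg'
Operation: tally each character
Counts: 'g':3, 'h':2, 'r':2, 'w':2
Maximum: 'g' appears 3 times


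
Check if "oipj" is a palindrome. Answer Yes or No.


Input string: 'oipj'
Reversed: 'jpio'
Compare pairs: s[0]='o' vs s[3]='j' (mismatch), s[1]='i' vs s[2]='p' (mismatch)
Palindrome: No


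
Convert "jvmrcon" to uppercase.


Input string: 'jvmrcon'
Operation: convert each letter to uppercase
Mapping: 'j'->'J', 'v'->'V', 'm'->'M', 'r'->'R', 'c'->'C', 'o'->'O', 'n'->'N'
Result: JVMRCON


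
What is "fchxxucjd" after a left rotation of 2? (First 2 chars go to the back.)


Input: 'fchxxucjd', shift = 2
Operation: split at index 2 and swap parts
Front part s[0:2] = 'fc'
Back part s[2:] = 'hxxucjd'
Rotated = back + front = 'hxxucjd' + 'fc'
Result: hxxucjdfc


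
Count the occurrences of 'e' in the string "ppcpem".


Input string: 'ppcpem'
Target character: 'e'
Scan each position: s[4]='e'
Matches found at indices: 4
Total: 1


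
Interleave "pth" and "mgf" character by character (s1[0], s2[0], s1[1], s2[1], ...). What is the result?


String 1: 'pth'
String 2: 'mgf'
Operation: alternate characters
Pairs: 'p'+'m', 't'+'g', 'h'+'f'
Result: pmtghf


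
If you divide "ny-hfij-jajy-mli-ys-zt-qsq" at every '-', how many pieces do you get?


Input string: 'ny-hfij-jajy-mli-ys-zt-qsq'
Delimiter: '-'
Split result: 'ny', 'hfij', 'jajy', 'mli', 'ys', 'zt', 'qsq'
Number of parts: 7


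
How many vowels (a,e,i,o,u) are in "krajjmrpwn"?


Input string: 'krajjmrpwn'
Operation: count vowels (a, e, i, o, u)
Scan: s[0]='k', s[1]='r', s[2]='a' (vowel), s[3]='j', s[4]='j', s[5]='m', s[6]='r', s[7]='p', s[8]='w', s[9]='n'
Vowels found: 1
Result: 1


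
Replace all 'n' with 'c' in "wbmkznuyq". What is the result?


Input string: 'wbmkznuyq'
Operation: replace 'n' with 'c'
Positions of 'n': 5
After replacement: wbmkzcuyq


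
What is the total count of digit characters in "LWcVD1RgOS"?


Input string: 'LWcVD1RgOS'
Operation: count digit characters (0-9)
Scan: 'L', 'W', 'c', 'V', 'D', '1'(digit), 'R', 'g', 'O', 'S'
Digits found: 1
Result: 1


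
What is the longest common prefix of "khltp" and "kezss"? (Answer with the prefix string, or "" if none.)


String 1: 'khltp'
String 2: 'kezss'
Compare position by position:
pos 0: 'k' vs 'k' match
pos 1: 'h' vs 'e' differ -> stop
Longest common prefix: "k" (length 1)


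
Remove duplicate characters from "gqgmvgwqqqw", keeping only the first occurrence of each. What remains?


Input: 'gqgmvgwqqqw'
Operation: keep first occurrence of each character
Scan: s[0]='g' new -> keep; s[1]='q' new -> keep; s[2]='g' seen -> skip; s[3]='m' new -> keep; s[4]='v' new -> keep; s[5]='g' seen -> skip; s[6]='w' new -> keep; s[7]='q' seen -> skip; s[8]='q' seen -> skip; s[9]='q' seen -> skip; s[10]='w' seen -> skip
Result: gqmvw


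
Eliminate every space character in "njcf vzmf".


Input string: 'njcf vzmf'
Operation: remove all spaces
Words: 'njcf', 'vzmf'
Join without spaces: njcfvzmf


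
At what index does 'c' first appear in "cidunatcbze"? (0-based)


Input string: 'cidunatcbze'
Target: 'c'
Scanning left to right: s[0]='c'
First match at index: 0


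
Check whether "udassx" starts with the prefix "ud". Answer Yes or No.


Input string: 'udassx'
Prefix to check: 'ud'
First 2 characters of input: 'ud'
Match: True
Result: Yes


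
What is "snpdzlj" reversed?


Input string: 'snpdzlj'
Operation: reverse character order
Original order: 's' -> 'n' -> 'p' -> 'd' -> 'z' -> 'l' -> 'j'
Reversed order: 'j' -> 'l' -> 'z' -> 'd' -> 'p' -> 'n' -> 's'
Result: jlzdpns


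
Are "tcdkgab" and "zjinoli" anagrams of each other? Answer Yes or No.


String 1: 'tcdkgab' -> sorted: 'abcdgkt'
String 2: 'zjinoli' -> sorted: 'iijlnoz'
Compare sorted forms: 'abcdgkt' != 'iijlnoz'
Anagram: No


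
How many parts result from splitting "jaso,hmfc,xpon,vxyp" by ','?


Input string: 'jaso,hmfc,xpon,vxyp'
Delimiter: ','
Split result: 'jaso', 'hmfc', 'xpon', 'vxyp'
Number of parts: 4


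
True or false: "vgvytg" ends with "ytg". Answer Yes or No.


Input string: 'vgvytg'
Suffix to check: 'ytg'
Last 3 characters of input: 'ytg'
Match: True
Result: Yes


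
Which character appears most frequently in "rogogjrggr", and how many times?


Input: 'rogogjrggr'
Operation: tally each character
Counts: 'g':4, 'j':1, 'o':2, 'r':3
Maximum: 'g' appears 4 times


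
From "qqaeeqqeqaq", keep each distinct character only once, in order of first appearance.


Input: 'qqaeeqqeqaq'
Operation: keep first occurrence of each character
Scan: s[0]='q' new -> keep; s[1]='q' seen -> skip; s[2]='a' new -> keep; s[3]='e' new -> keep; s[4]='e' seen -> skip; s[5]='q' seen -> skip; s[6]='q' seen -> skip; s[7]='e' seen -> skip; s[8]='q' seen -> skip; s[9]='a' seen -> skip; s[10]='q' seen -> skip
Result: qae


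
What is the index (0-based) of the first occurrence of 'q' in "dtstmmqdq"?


Input string: 'dtstmmqdq'
Target: 'q'
Scanning left to right: s[0]='d', s[1]='t', s[2]='s', s[3]='t', s[4]='m', s[5]='m', s[6]='q'
First match at index: 6


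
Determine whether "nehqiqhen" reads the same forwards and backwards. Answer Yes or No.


Input string: 'nehqiqhen'
Reversed: 'nehqiqhen'
Compare pairs: s[0]='n' vs s[8]='n' (match), s[1]='e' vs s[7]='e' (match), s[2]='h' vs s[6]='h' (match), s[3]='q' vs s[5]='q' (match)
Palindrome: Yes


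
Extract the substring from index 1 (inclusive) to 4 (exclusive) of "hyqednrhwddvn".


Input string: 'hyqednrhwddvn'
Operation: slice [1:4]
Extract characters: s[1]='y', s[2]='q', s[3]='e'
Result: yqe


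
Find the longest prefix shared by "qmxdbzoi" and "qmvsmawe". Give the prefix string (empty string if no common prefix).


String 1: 'qmxdbzoi'
String 2: 'qmvsmawe'
Compare position by position:
pos 0: 'q' vs 'q' match
pos 1: 'm' vs 'm' match
pos 2: 'x' vs 'v' differ -> stop
Longest common prefix: "qm" (length 2)


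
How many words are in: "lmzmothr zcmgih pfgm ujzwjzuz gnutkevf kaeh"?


Input string: 'lmzmothr zcmgih pfgm ujzwjzuz gnutkevf kaeh'
Operation: split by spaces
Words found: 'lmzmothr', 'zcmgih', 'pfgm', 'ujzwjzuz', 'gnutkevf', 'kaeh'
Word count: 6


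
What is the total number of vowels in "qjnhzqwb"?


Input string: 'qjnhzqwb'
Operation: count vowels (a, e, i, o, u)
Scan: s[0]='q', s[1]='j', s[2]='n', s[3]='h', s[4]='z', s[5]='q', s[6]='w', s[7]='b'
Vowels found: 0
Result: 0


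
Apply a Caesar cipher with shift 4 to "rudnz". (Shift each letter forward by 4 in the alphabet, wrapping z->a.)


Input: 'rudnz', shift = 4
Operation: for each letter, (position + 4) mod 26
Mapping: 'r'(17+4=21)->'v', 'u'(20+4=24)->'y', 'd'(3+4=7)->'h', 'n'(13+4=17)->'r', 'z'(25+4=29, 29 mod 26=3)->'d'
Result: vyhrd


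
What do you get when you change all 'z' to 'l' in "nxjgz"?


Input string: 'nxjgz'
Operation: replace 'z' with 'l'
Positions of 'z': 4
After replacement: nxjgl


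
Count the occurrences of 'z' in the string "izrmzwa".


Input string: 'izrmzwa'
Target character: 'z'
Scan each position: s[1]='z', s[4]='z'
Matches found at indices: 1, 4
Total: 2


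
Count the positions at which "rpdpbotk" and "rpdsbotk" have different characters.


String 1: 'rpdpbotk'
String 2: 'rpdsbotk'
Compare each position: pos 0: 'r'=='r', pos 1: 'p'=='p', pos 2: 'd'=='d', pos 3: 'p'!='s', pos 4: 'b'=='b', pos 5: 'o'=='o', pos 6: 't'=='t', pos 7: 'k'=='k'
Differing positions: 1
Hamming distance: 1


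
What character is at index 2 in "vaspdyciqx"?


Input string: 'vaspdyciqx'
Operation: get character at index 2
Index mapping: s[0]='v', s[1]='a', s[2]='s'
Result: 's'


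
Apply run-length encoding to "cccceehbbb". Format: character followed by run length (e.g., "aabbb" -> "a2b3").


Input: 'cccceehbbb'
Operation: identify consecutive runs
Runs: 'cccc' -> c4, 'ee' -> e2, 'h' -> h1, 'bbb' -> b3
Encoded: c4e2h1b3


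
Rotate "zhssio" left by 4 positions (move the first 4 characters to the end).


Input: 'zhssio', shift = 4
Operation: split at index 4 and swap parts
Front part s[0:4] = 'zhss'
Back part s[4:] = 'io'
Rotated = back + front = 'io' + 'zhss'
Result: iozhss


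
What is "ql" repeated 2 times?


Input string: 'ql'
Operation: repeat 2 times
Concatenation: 'ql' + 'ql'
Result: qlql


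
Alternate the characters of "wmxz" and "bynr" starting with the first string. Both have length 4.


String 1: 'wmxz'
String 2: 'bynr'
Operation: alternate characters
Pairs: 'w'+'b', 'm'+'y', 'x'+'n', 'z'+'r'
Result: wbmyxnzr


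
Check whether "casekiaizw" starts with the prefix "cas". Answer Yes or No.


Input string: 'casekiaizw'
Prefix to check: 'cas'
First 3 characters of input: 'cas'
Match: True
Result: Yes


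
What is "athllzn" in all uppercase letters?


Input string: 'athllzn'
Operation: convert each letter to uppercase
Mapping: 'a'->'A', 't'->'T', 'h'->'H', 'l'->'L', 'l'->'L', 'z'->'Z', 'n'->'N'
Result: ATHLLZN


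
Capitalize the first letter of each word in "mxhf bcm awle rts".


Input string: 'mxhf bcm awle rts'
Operation: capitalize first letter of each word
Word transformations: 'mxhf'->'Mxhf', 'bcm'->'Bcm', 'awle'->'Awle', 'rts'->'Rts'
Result: Mxhf Bcm Awle Rts


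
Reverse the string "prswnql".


Input string: 'prswnql'
Operation: reverse character order
Original order: 'p' -> 'r' -> 's' -> 'w' -> 'n' -> 'q' -> 'l'
Reversed order: 'l' -> 'q' -> 'n' -> 'w' -> 's' -> 'r' -> 'p'
Result: lqnwsrp


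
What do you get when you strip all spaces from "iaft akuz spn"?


Input string: 'iaft akuz spn'
Operation: remove all spaces
Words: 'iaft', 'akuz', 'spn'
Join without spaces: iaftakuzspn


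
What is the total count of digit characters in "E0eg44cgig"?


Input string: 'E0eg44cgig'
Operation: count digit characters (0-9)
Scan: 'E', '0'(digit), 'e', 'g', '4'(digit), '4'(digit), 'c', 'g', 'i', 'g'
Digits found: 3
Result: 3


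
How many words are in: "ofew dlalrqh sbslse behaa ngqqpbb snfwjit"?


Input string: 'ofew dlalrqh sbslse behaa ngqqpbb snfwjit'
Operation: split by spaces
Words found: 'ofew', 'dlalrqh', 'sbslse', 'behaa', 'ngqqpbb', 'snfwjit'
Word count: 6


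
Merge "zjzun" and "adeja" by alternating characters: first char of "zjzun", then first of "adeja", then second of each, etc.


String 1: 'zjzun'
String 2: 'adeja'
Operation: alternate characters
Pairs: 'z'+'a', 'j'+'d', 'z'+'e', 'u'+'j', 'n'+'a'
Result: zajdzeujna


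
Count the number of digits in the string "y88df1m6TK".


Input string: 'y88df1m6TK'
Operation: count digit characters (0-9)
Scan: 'y', '8'(digit), '8'(digit), 'd', 'f', '1'(digit), 'm', '6'(digit), 'T', 'K'
Digits found: 4
Result: 4


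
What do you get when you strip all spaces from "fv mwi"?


Input string: 'fv mwi'
Operation: remove all spaces
Words: 'fv', 'mwi'
Join without spaces: fvmwi


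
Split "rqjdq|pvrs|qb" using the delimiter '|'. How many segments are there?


Input string: 'rqjdq|pvrs|qb'
Delimiter: '|'
Split result: 'rqjdq', 'pvrs', 'qb'
Number of parts: 3


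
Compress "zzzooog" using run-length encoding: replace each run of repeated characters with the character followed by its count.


Input: 'zzzooog'
Operation: identify consecutive runs
Runs: 'zzz' -> z3, 'ooo' -> o3, 'g' -> g1
Encoded: z3o3g1


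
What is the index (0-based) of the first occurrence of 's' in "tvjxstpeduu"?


Input string: 'tvjxstpeduu'
Target: 's'
Scanning left to right: s[0]='t', s[1]='v', s[2]='j', s[3]='x', s[4]='s'
First match at index: 4


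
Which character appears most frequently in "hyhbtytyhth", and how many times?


Input: 'hyhbtytyhth'
Operation: tally each character
Counts: 'b':1, 'h':4, 't':3, 'y':3
Maximum: 'h' appears 4 times


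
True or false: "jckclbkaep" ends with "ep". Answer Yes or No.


Input string: 'jckclbkaep'
Suffix to check: 'ep'
Last 2 characters of input: 'ep'
Match: True
Result: Yes


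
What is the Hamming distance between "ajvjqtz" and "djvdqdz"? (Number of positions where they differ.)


String 1: 'ajvjqtz'
String 2: 'djvdqdz'
Compare each position: pos 0: 'a'!='d', pos 1: 'j'=='j', pos 2: 'v'=='v', pos 3: 'j'!='d', pos 4: 'q'=='q', pos 5: 't'!='d', pos 6: 'z'=='z'
Differing positions: 3
Hamming distance: 3


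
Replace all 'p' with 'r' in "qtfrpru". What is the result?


Input string: 'qtfrpru'
Operation: replace 'p' with 'r'
Positions of 'p': 4
After replacement: qtfrrru


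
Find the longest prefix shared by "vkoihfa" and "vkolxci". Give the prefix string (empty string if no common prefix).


String 1: 'vkoihfa'
String 2: 'vkolxci'
Compare position by position:
pos 0: 'v' vs 'v' match
pos 1: 'k' vs 'k' match
pos 2: 'o' vs 'o' match
pos 3: 'i' vs 'l' differ -> stop
Longest common prefix: "vko" (length 3)


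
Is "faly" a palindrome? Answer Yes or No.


Input string: 'faly'
Reversed: 'ylaf'
Compare pairs: s[0]='f' vs s[3]='y' (mismatch), s[1]='a' vs s[2]='l' (mismatch)
Palindrome: No


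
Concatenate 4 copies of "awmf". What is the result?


Input string: 'awmf'
Operation: repeat 4 times
Concatenation: 'awmf' + 'awmf' + 'awmf' + 'awmf'
Result: awmfawmfawmfawmf


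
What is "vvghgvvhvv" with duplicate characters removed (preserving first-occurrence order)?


Input: 'vvghgvvhvv'
Operation: keep first occurrence of each character
Scan: s[0]='v' new -> keep; s[1]='v' seen -> skip; s[2]='g' new -> keep; s[3]='h' new -> keep; s[4]='g' seen -> skip; s[5]='v' seen -> skip; s[6]='v' seen -> skip; s[7]='h' seen -> skip; s[8]='v' seen -> skip; s[9]='v' seen -> skip
Result: vgh


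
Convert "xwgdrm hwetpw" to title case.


Input string: 'xwgdrm hwetpw'
Operation: capitalize first letter of each word
Word transformations: 'xwgdrm'->'Xwgdrm', 'hwetpw'->'Hwetpw'
Result: Xwgdrm Hwetpw


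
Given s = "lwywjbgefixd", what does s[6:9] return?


Input string: 'lwywjbgefixd'
Operation: slice [6:9]
Extract characters: s[6]='g', s[7]='e', s[8]='f'
Result: gef


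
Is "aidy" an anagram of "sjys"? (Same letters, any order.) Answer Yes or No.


String 1: 'sjys' -> sorted: 'jssy'
String 2: 'aidy' -> sorted: 'adiy'
Compare sorted forms: 'jssy' != 'adiy'
Anagram: No


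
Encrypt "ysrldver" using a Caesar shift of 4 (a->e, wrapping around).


Input: 'ysrldver', shift = 4
Operation: for each letter, (position + 4) mod 26
Mapping: 'y'(24+4=28, 28 mod 26=2)->'c', 's'(18+4=22)->'w', 'r'(17+4=21)->'v', 'l'(11+4=15)->'p', 'd'(3+4=7)->'h', 'v'(21+4=25)->'z', 'e'(4+4=8)->'i', 'r'(17+4=21)->'v'
Result: cwvphziv


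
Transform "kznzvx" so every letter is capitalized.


Input string: 'kznzvx'
Operation: convert each letter to uppercase
Mapping: 'k'->'K', 'z'->'Z', 'n'->'N', 'z'->'Z', 'v'->'V', 'x'->'X'
Result: KZNZVX


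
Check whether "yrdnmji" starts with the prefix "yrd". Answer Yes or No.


Input string: 'yrdnmji'
Prefix to check: 'yrd'
First 3 characters of input: 'yrd'
Match: True
Result: Yes


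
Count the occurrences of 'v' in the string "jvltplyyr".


Input string: 'jvltplyyr'
Target character: 'v'
Scan each position: s[1]='v'
Matches found at indices: 1
Total: 1


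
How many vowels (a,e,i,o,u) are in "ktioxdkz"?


Input string: 'ktioxdkz'
Operation: count vowels (a, e, i, o, u)
Scan: s[0]='k', s[1]='t', s[2]='i' (vowel), s[3]='o' (vowel), s[4]='x', s[5]='d', s[6]='k', s[7]='z'
Vowels found: 2
Result: 2


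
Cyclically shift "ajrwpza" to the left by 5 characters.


Input: 'ajrwpza', shift = 5
Operation: split at index 5 and swap parts
Front part s[0:5] = 'ajrwp'
Back part s[5:] = 'za'
Rotated = back + front = 'za' + 'ajrwp'
Result: zaajrwp


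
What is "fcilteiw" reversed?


Input string: 'fcilteiw'
Operation: reverse character order
Original order: 'f' -> 'c' -> 'i' -> 'l' -> 't' -> 'e' -> 'i' -> 'w'
Reversed order: 'w' -> 'i' -> 'e' -> 't' -> 'l' -> 'i' -> 'c' -> 'f'
Result: wietlicf


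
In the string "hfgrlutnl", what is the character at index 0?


Input string: 'hfgrlutnl'
Operation: get character at index 0
Index mapping: s[0]='h'
Result: 'h'


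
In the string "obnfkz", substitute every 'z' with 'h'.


Input string: 'obnfkz'
Operation: replace 'z' with 'h'
Positions of 'z': 5
After replacement: obnfkh


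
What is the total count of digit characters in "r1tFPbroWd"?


Input string: 'r1tFPbroWd'
Operation: count digit characters (0-9)
Scan: 'r', '1'(digit), 't', 'F', 'P', 'b', 'r', 'o', 'W', 'd'
Digits found: 1
Result: 1


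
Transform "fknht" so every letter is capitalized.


Input string: 'fknht'
Operation: convert each letter to uppercase
Mapping: 'f'->'F', 'k'->'K', 'n'->'N', 'h'->'H', 't'->'T'
Result: FKNHT


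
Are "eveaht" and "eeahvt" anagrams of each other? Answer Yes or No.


String 1: 'eveaht' -> sorted: 'aeehtv'
String 2: 'eeahvt' -> sorted: 'aeehtv'
Compare sorted forms: 'aeehtv' == 'aeehtv'
Anagram: Yes


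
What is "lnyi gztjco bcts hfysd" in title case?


Input string: 'lnyi gztjco bcts hfysd'
Operation: capitalize first letter of each word
Word transformations: 'lnyi'->'Lnyi', 'gztjco'->'Gztjco', 'bcts'->'Bcts', 'hfysd'->'Hfysd'
Result: Lnyi Gztjco Bcts Hfysd


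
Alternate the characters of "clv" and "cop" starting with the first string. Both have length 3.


String 1: 'clv'
String 2: 'cop'
Operation: alternate characters
Pairs: 'c'+'c', 'l'+'o', 'v'+'p'
Result: cclovp


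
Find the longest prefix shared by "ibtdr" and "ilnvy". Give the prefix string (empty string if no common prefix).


String 1: 'ibtdr'
String 2: 'ilnvy'
Compare position by position:
pos 0: 'i' vs 'i' match
pos 1: 'b' vs 'l' differ -> stop
Longest common prefix: "i" (length 1)


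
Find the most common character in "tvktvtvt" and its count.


Input: 'tvktvtvt'
Operation: tally each character
Counts: 'k':1, 't':4, 'v':3
Maximum: 't' appears 4 times


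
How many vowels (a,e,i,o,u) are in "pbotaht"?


Input string: 'pbotaht'
Operation: count vowels (a, e, i, o, u)
Scan: s[0]='p', s[1]='b', s[2]='o' (vowel), s[3]='t', s[4]='a' (vowel), s[5]='h', s[6]='t'
Vowels found: 2
Result: 2


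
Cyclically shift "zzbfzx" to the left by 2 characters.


Input: 'zzbfzx', shift = 2
Operation: split at index 2 and swap parts
Front part s[0:2] = 'zz'
Back part s[2:] = 'bfzx'
Rotated = back + front = 'bfzx' + 'zz'
Result: bfzxzz


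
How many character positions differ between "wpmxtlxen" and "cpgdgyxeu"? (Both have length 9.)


String 1: 'wpmxtlxen'
String 2: 'cpgdgyxeu'
Compare each position: pos 0: 'w'!='c', pos 1: 'p'=='p', pos 2: 'm'!='g', pos 3: 'x'!='d', pos 4: 't'!='g', pos 5: 'l'!='y', pos 6: 'x'=='x', pos 7: 'e'=='e', pos 8: 'n'!='u'
Differing positions: 6
Hamming distance: 6


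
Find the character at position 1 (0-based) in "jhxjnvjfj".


Input string: 'jhxjnvjfj'
Operation: get character at index 1
Index mapping: s[0]='j', s[1]='h'
Result: 'h'


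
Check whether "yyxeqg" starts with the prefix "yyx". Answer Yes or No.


Input string: 'yyxeqg'
Prefix to check: 'yyx'
First 3 characters of input: 'yyx'
Match: True
Result: Yes


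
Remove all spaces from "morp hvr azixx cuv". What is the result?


Input string: 'morp hvr azixx cuv'
Operation: remove all spaces
Words: 'morp', 'hvr', 'azixx', 'cuv'
Join without spaces: morphvrazixxcuv


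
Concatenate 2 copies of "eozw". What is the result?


Input string: 'eozw'
Operation: repeat 2 times
Concatenation: 'eozw' + 'eozw'
Result: eozweozw


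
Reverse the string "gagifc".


Input string: 'gagifc'
Operation: reverse character order
Original order: 'g' -> 'a' -> 'g' -> 'i' -> 'f' -> 'c'
Reversed order: 'c' -> 'f' -> 'i' -> 'g' -> 'a' -> 'g'
Result: cfigag


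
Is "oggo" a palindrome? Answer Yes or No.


Input string: 'oggo'
Reversed: 'oggo'
Compare pairs: s[0]='o' vs s[3]='o' (match), s[1]='g' vs s[2]='g' (match)
Palindrome: Yes


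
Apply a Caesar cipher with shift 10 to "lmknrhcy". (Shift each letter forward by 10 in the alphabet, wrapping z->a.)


Input: 'lmknrhcy', shift = 10
Operation: for each letter, (position + 10) mod 26
Mapping: 'l'(11+10=21)->'v', 'm'(12+10=22)->'w', 'k'(10+10=20)->'u', 'n'(13+10=23)->'x', 'r'(17+10=27, 27 mod 26=1)->'b', 'h'(7+10=17)->'r', 'c'(2+10=12)->'m', 'y'(24+10=34, 34 mod 26=8)->'i'
Result: vwuxbrmi


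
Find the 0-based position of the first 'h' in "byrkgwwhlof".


Input string: 'byrkgwwhlof'
Target: 'h'
Scanning left to right: s[0]='b', s[1]='y', s[2]='r', s[3]='k', s[4]='g', s[5]='w', s[6]='w', s[7]='h'
First match at index: 7


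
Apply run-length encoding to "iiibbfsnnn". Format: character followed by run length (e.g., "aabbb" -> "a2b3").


Input: 'iiibbfsnnn'
Operation: identify consecutive runs
Runs: 'iii' -> i3, 'bb' -> b2, 'f' -> f1, 's' -> s1, 'nnn' -> n3
Encoded: i3b2f1s1n3


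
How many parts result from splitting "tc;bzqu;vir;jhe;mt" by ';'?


Input string: 'tc;bzqu;vir;jhe;mt'
Delimiter: ';'
Split result: 'tc', 'bzqu', 'vir', 'jhe', 'mt'
Number of parts: 5


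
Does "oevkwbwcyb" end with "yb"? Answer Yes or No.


Input string: 'oevkwbwcyb'
Suffix to check: 'yb'
Last 2 characters of input: 'yb'
Match: True
Result: Yes


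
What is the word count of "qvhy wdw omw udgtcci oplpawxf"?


Input string: 'qvhy wdw omw udgtcci oplpawxf'
Operation: split by spaces
Words found: 'qvhy', 'wdw', 'omw', 'udgtcci', 'oplpawxf'
Word count: 5


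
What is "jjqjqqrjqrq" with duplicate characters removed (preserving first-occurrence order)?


Input: 'jjqjqqrjqrq'
Operation: keep first occurrence of each character
Scan: s[0]='j' new -> keep; s[1]='j' seen -> skip; s[2]='q' new -> keep; s[3]='j' seen -> skip; s[4]='q' seen -> skip; s[5]='q' seen -> skip; s[6]='r' new -> keep; s[7]='j' seen -> skip; s[8]='q' seen -> skip; s[9]='r' seen -> skip; s[10]='q' seen -> skip
Result: jqr


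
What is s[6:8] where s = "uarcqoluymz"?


Input string: 'uarcqoluymz'
Operation: slice [6:8]
Extract characters: s[6]='l', s[7]='u'
Result: lu


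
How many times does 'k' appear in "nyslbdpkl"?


Input string: 'nyslbdpkl'
Target character: 'k'
Scan each position: s[7]='k'
Matches found at indices: 7
Total: 1


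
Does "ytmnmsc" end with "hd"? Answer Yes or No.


Input string: 'ytmnmsc'
Suffix to check: 'hd'
Last 2 characters of input: 'sc'
Match: False
Result: No


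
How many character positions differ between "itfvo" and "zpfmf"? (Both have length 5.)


String 1: 'itfvo'
String 2: 'zpfmf'
Compare each position: pos 0: 'i'!='z', pos 1: 't'!='p', pos 2: 'f'=='f', pos 3: 'v'!='m', pos 4: 'o'!='f'
Differing positions: 4
Hamming distance: 4


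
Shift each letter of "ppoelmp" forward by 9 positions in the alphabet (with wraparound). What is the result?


Input: 'ppoelmp', shift = 9
Operation: for each letter, (position + 9) mod 26
Mapping: 'p'(15+9=24)->'y', 'p'(15+9=24)->'y', 'o'(14+9=23)->'x', 'e'(4+9=13)->'n', 'l'(11+9=20)->'u', 'm'(12+9=21)->'v', 'p'(15+9=24)->'y'
Result: yyxnuvy


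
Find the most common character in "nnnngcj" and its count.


Input: 'nnnngcj'
Operation: tally each character
Counts: 'c':1, 'g':1, 'j':1, 'n':4
Maximum: 'n' appears 4 times


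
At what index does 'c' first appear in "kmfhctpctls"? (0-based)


Input string: 'kmfhctpctls'
Target: 'c'
Scanning left to right: s[0]='k', s[1]='m', s[2]='f', s[3]='h', s[4]='c'
First match at index: 4


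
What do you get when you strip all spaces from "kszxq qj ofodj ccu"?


Input string: 'kszxq qj ofodj ccu'
Operation: remove all spaces
Words: 'kszxq', 'qj', 'ofodj', 'ccu'
Join without spaces: kszxqqjofodjccu


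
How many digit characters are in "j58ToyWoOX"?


Input string: 'j58ToyWoOX'
Operation: count digit characters (0-9)
Scan: 'j', '5'(digit), '8'(digit), 'T', 'o', 'y', 'W', 'o', 'O', 'X'
Digits found: 2
Result: 2


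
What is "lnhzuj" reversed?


Input string: 'lnhzuj'
Operation: reverse character order
Original order: 'l' -> 'n' -> 'h' -> 'z' -> 'u' -> 'j'
Reversed order: 'j' -> 'u' -> 'z' -> 'h' -> 'n' -> 'l'
Result: juzhnl


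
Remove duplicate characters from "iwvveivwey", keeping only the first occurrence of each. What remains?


Input: 'iwvveivwey'
Operation: keep first occurrence of each character
Scan: s[0]='i' new -> keep; s[1]='w' new -> keep; s[2]='v' new -> keep; s[3]='v' seen -> skip; s[4]='e' new -> keep; s[5]='i' seen -> skip; s[6]='v' seen -> skip; s[7]='w' seen -> skip; s[8]='e' seen -> skip; s[9]='y' new -> keep
Result: iwvey


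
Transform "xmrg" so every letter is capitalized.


Input string: 'xmrg'
Operation: convert each letter to uppercase
Mapping: 'x'->'X', 'm'->'M', 'r'->'R', 'g'->'G'
Result: XMRG


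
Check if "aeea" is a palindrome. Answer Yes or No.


Input string: 'aeea'
Reversed: 'aeea'
Compare pairs: s[0]='a' vs s[3]='a' (match), s[1]='e' vs s[2]='e' (match)
Palindrome: Yes


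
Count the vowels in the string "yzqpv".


Input string: 'yzqpv'
Operation: count vowels (a, e, i, o, u)
Scan: s[0]='y', s[1]='z', s[2]='q', s[3]='p', s[4]='v'
Vowels found: 0
Result: 0


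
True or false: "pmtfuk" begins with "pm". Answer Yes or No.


Input string: 'pmtfuk'
Prefix to check: 'pm'
First 2 characters of input: 'pm'
Match: True
Result: Yes


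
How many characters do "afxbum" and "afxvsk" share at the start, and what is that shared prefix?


String 1: 'afxbum'
String 2: 'afxvsk'
Compare position by position:
pos 0: 'a' vs 'a' match
pos 1: 'f' vs 'f' match
pos 2: 'x' vs 'x' match
pos 3: 'b' vs 'v' differ -> stop
Longest common prefix: "afx" (length 3)


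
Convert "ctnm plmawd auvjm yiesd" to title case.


Input string: 'ctnm plmawd auvjm yiesd'
Operation: capitalize first letter of each word
Word transformations: 'ctnm'->'Ctnm', 'plmawd'->'Plmawd', 'auvjm'->'Auvjm', 'yiesd'->'Yiesd'
Result: Ctnm Plmawd Auvjm Yiesd


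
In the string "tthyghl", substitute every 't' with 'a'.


Input string: 'tthyghl'
Operation: replace 't' with 'a'
Positions of 't': 0, 1
After replacement: aahyghl


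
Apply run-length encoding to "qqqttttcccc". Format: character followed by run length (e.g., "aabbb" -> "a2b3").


Input: 'qqqttttcccc'
Operation: identify consecutive runs
Runs: 'qqq' -> q3, 'tttt' -> t4, 'cccc' -> c4
Encoded: q3t4c4


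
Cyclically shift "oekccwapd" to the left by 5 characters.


Input: 'oekccwapd', shift = 5
Operation: split at index 5 and swap parts
Front part s[0:5] = 'oekcc'
Back part s[5:] = 'wapd'
Rotated = back + front = 'wapd' + 'oekcc'
Result: wapdoekcc


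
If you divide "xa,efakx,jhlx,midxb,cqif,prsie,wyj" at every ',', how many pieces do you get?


Input string: 'xa,efakx,jhlx,midxb,cqif,prsie,wyj'
Delimiter: ','
Split result: 'xa', 'efakx', 'jhlx', 'midxb', 'cqif', 'prsie', 'wyj'
Number of parts: 7


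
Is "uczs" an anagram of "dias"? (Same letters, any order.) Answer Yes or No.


String 1: 'dias' -> sorted: 'adis'
String 2: 'uczs' -> sorted: 'csuz'
Compare sorted forms: 'adis' != 'csuz'
Anagram: No


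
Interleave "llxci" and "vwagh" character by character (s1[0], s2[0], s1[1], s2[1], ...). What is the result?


String 1: 'llxci'
String 2: 'vwagh'
Operation: alternate characters
Pairs: 'l'+'v', 'l'+'w', 'x'+'a', 'c'+'g', 'i'+'h'
Result: lvlwxacgih


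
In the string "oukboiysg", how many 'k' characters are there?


Input string: 'oukboiysg'
Target character: 'k'
Scan each position: s[2]='k'
Matches found at indices: 2
Total: 1
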